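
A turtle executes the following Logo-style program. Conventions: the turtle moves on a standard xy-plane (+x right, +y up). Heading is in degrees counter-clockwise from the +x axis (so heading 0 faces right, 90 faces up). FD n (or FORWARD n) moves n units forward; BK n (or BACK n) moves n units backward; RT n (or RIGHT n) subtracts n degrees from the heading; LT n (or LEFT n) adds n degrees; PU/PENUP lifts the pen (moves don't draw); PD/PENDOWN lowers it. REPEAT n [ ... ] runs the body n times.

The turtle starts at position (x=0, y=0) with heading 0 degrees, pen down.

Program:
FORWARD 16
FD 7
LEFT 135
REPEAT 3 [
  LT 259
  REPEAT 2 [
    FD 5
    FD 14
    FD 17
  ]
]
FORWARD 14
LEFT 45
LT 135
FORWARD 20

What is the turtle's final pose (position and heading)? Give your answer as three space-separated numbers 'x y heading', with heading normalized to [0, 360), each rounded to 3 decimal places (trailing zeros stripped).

Answer: 46.266 -39.737 12

Derivation:
Executing turtle program step by step:
Start: pos=(0,0), heading=0, pen down
FD 16: (0,0) -> (16,0) [heading=0, draw]
FD 7: (16,0) -> (23,0) [heading=0, draw]
LT 135: heading 0 -> 135
REPEAT 3 [
  -- iteration 1/3 --
  LT 259: heading 135 -> 34
  REPEAT 2 [
    -- iteration 1/2 --
    FD 5: (23,0) -> (27.145,2.796) [heading=34, draw]
    FD 14: (27.145,2.796) -> (38.752,10.625) [heading=34, draw]
    FD 17: (38.752,10.625) -> (52.845,20.131) [heading=34, draw]
    -- iteration 2/2 --
    FD 5: (52.845,20.131) -> (56.991,22.927) [heading=34, draw]
    FD 14: (56.991,22.927) -> (68.597,30.756) [heading=34, draw]
    FD 17: (68.597,30.756) -> (82.691,40.262) [heading=34, draw]
  ]
  -- iteration 2/3 --
  LT 259: heading 34 -> 293
  REPEAT 2 [
    -- iteration 1/2 --
    FD 5: (82.691,40.262) -> (84.644,35.659) [heading=293, draw]
    FD 14: (84.644,35.659) -> (90.115,22.772) [heading=293, draw]
    FD 17: (90.115,22.772) -> (96.757,7.124) [heading=293, draw]
    -- iteration 2/2 --
    FD 5: (96.757,7.124) -> (98.711,2.521) [heading=293, draw]
    FD 14: (98.711,2.521) -> (104.181,-10.366) [heading=293, draw]
    FD 17: (104.181,-10.366) -> (110.823,-26.014) [heading=293, draw]
  ]
  -- iteration 3/3 --
  LT 259: heading 293 -> 192
  REPEAT 2 [
    -- iteration 1/2 --
    FD 5: (110.823,-26.014) -> (105.933,-27.054) [heading=192, draw]
    FD 14: (105.933,-27.054) -> (92.239,-29.965) [heading=192, draw]
    FD 17: (92.239,-29.965) -> (75.61,-33.499) [heading=192, draw]
    -- iteration 2/2 --
    FD 5: (75.61,-33.499) -> (70.719,-34.539) [heading=192, draw]
    FD 14: (70.719,-34.539) -> (57.025,-37.45) [heading=192, draw]
    FD 17: (57.025,-37.45) -> (40.397,-40.984) [heading=192, draw]
  ]
]
FD 14: (40.397,-40.984) -> (26.703,-43.895) [heading=192, draw]
LT 45: heading 192 -> 237
LT 135: heading 237 -> 12
FD 20: (26.703,-43.895) -> (46.266,-39.737) [heading=12, draw]
Final: pos=(46.266,-39.737), heading=12, 22 segment(s) drawn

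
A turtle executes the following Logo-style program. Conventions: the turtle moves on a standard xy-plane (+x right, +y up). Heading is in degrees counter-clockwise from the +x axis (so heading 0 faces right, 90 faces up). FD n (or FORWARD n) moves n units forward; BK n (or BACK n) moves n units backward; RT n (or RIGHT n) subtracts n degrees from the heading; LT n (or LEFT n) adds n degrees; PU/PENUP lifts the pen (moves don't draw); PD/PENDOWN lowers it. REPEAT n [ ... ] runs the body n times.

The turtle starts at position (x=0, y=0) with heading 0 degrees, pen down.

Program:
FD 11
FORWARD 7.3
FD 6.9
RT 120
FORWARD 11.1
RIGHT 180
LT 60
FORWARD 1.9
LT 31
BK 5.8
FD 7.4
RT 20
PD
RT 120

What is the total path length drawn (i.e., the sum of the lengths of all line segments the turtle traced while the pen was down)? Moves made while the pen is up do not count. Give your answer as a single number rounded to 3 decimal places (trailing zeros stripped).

Answer: 51.4

Derivation:
Executing turtle program step by step:
Start: pos=(0,0), heading=0, pen down
FD 11: (0,0) -> (11,0) [heading=0, draw]
FD 7.3: (11,0) -> (18.3,0) [heading=0, draw]
FD 6.9: (18.3,0) -> (25.2,0) [heading=0, draw]
RT 120: heading 0 -> 240
FD 11.1: (25.2,0) -> (19.65,-9.613) [heading=240, draw]
RT 180: heading 240 -> 60
LT 60: heading 60 -> 120
FD 1.9: (19.65,-9.613) -> (18.7,-7.967) [heading=120, draw]
LT 31: heading 120 -> 151
BK 5.8: (18.7,-7.967) -> (23.773,-10.779) [heading=151, draw]
FD 7.4: (23.773,-10.779) -> (17.301,-7.192) [heading=151, draw]
RT 20: heading 151 -> 131
PD: pen down
RT 120: heading 131 -> 11
Final: pos=(17.301,-7.192), heading=11, 7 segment(s) drawn

Segment lengths:
  seg 1: (0,0) -> (11,0), length = 11
  seg 2: (11,0) -> (18.3,0), length = 7.3
  seg 3: (18.3,0) -> (25.2,0), length = 6.9
  seg 4: (25.2,0) -> (19.65,-9.613), length = 11.1
  seg 5: (19.65,-9.613) -> (18.7,-7.967), length = 1.9
  seg 6: (18.7,-7.967) -> (23.773,-10.779), length = 5.8
  seg 7: (23.773,-10.779) -> (17.301,-7.192), length = 7.4
Total = 51.4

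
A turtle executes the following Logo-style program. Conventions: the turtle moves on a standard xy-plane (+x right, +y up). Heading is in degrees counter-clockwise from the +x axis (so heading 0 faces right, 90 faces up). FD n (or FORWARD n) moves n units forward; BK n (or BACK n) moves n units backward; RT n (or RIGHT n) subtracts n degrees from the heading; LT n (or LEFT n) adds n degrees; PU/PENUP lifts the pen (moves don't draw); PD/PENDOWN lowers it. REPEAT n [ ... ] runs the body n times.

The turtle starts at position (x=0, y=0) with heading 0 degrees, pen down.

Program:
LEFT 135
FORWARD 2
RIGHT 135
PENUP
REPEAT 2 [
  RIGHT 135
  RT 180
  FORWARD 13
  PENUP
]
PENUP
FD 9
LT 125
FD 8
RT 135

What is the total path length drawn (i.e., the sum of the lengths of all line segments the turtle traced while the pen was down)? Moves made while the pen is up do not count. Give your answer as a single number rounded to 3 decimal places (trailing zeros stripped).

Executing turtle program step by step:
Start: pos=(0,0), heading=0, pen down
LT 135: heading 0 -> 135
FD 2: (0,0) -> (-1.414,1.414) [heading=135, draw]
RT 135: heading 135 -> 0
PU: pen up
REPEAT 2 [
  -- iteration 1/2 --
  RT 135: heading 0 -> 225
  RT 180: heading 225 -> 45
  FD 13: (-1.414,1.414) -> (7.778,10.607) [heading=45, move]
  PU: pen up
  -- iteration 2/2 --
  RT 135: heading 45 -> 270
  RT 180: heading 270 -> 90
  FD 13: (7.778,10.607) -> (7.778,23.607) [heading=90, move]
  PU: pen up
]
PU: pen up
FD 9: (7.778,23.607) -> (7.778,32.607) [heading=90, move]
LT 125: heading 90 -> 215
FD 8: (7.778,32.607) -> (1.225,28.018) [heading=215, move]
RT 135: heading 215 -> 80
Final: pos=(1.225,28.018), heading=80, 1 segment(s) drawn

Segment lengths:
  seg 1: (0,0) -> (-1.414,1.414), length = 2
Total = 2

Answer: 2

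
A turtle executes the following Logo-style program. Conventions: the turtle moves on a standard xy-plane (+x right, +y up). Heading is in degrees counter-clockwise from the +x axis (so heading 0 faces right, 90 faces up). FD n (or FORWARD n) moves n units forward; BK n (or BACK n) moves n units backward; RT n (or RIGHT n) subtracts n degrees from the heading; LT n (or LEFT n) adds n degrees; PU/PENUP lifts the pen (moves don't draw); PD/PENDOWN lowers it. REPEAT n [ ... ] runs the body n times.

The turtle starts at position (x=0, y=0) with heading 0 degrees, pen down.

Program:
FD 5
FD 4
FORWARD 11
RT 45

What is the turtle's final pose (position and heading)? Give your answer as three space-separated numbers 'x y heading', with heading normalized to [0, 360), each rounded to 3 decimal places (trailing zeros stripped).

Answer: 20 0 315

Derivation:
Executing turtle program step by step:
Start: pos=(0,0), heading=0, pen down
FD 5: (0,0) -> (5,0) [heading=0, draw]
FD 4: (5,0) -> (9,0) [heading=0, draw]
FD 11: (9,0) -> (20,0) [heading=0, draw]
RT 45: heading 0 -> 315
Final: pos=(20,0), heading=315, 3 segment(s) drawn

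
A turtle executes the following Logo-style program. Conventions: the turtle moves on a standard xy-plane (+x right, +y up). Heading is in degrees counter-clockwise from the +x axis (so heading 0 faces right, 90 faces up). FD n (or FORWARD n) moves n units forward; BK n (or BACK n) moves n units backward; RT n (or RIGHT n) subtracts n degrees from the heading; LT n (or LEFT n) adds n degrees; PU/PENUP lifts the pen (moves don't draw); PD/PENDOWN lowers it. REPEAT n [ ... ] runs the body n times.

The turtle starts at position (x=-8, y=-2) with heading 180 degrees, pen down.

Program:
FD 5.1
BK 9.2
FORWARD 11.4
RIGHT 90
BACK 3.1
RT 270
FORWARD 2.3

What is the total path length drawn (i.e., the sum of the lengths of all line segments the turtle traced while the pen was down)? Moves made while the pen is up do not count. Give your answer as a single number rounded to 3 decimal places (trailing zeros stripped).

Answer: 31.1

Derivation:
Executing turtle program step by step:
Start: pos=(-8,-2), heading=180, pen down
FD 5.1: (-8,-2) -> (-13.1,-2) [heading=180, draw]
BK 9.2: (-13.1,-2) -> (-3.9,-2) [heading=180, draw]
FD 11.4: (-3.9,-2) -> (-15.3,-2) [heading=180, draw]
RT 90: heading 180 -> 90
BK 3.1: (-15.3,-2) -> (-15.3,-5.1) [heading=90, draw]
RT 270: heading 90 -> 180
FD 2.3: (-15.3,-5.1) -> (-17.6,-5.1) [heading=180, draw]
Final: pos=(-17.6,-5.1), heading=180, 5 segment(s) drawn

Segment lengths:
  seg 1: (-8,-2) -> (-13.1,-2), length = 5.1
  seg 2: (-13.1,-2) -> (-3.9,-2), length = 9.2
  seg 3: (-3.9,-2) -> (-15.3,-2), length = 11.4
  seg 4: (-15.3,-2) -> (-15.3,-5.1), length = 3.1
  seg 5: (-15.3,-5.1) -> (-17.6,-5.1), length = 2.3
Total = 31.1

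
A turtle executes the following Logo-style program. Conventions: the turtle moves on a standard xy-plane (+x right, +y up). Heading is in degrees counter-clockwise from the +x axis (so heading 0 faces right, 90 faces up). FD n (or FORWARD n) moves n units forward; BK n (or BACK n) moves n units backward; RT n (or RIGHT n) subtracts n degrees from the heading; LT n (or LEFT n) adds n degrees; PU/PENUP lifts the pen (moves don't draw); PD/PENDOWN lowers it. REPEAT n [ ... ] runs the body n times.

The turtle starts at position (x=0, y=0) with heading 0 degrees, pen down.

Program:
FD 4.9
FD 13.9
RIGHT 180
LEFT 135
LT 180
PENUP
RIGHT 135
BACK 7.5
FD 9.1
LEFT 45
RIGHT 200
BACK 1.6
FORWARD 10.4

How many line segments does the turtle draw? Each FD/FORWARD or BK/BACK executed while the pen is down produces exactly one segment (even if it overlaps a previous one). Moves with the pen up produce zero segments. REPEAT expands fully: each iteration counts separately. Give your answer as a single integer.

Executing turtle program step by step:
Start: pos=(0,0), heading=0, pen down
FD 4.9: (0,0) -> (4.9,0) [heading=0, draw]
FD 13.9: (4.9,0) -> (18.8,0) [heading=0, draw]
RT 180: heading 0 -> 180
LT 135: heading 180 -> 315
LT 180: heading 315 -> 135
PU: pen up
RT 135: heading 135 -> 0
BK 7.5: (18.8,0) -> (11.3,0) [heading=0, move]
FD 9.1: (11.3,0) -> (20.4,0) [heading=0, move]
LT 45: heading 0 -> 45
RT 200: heading 45 -> 205
BK 1.6: (20.4,0) -> (21.85,0.676) [heading=205, move]
FD 10.4: (21.85,0.676) -> (12.424,-3.719) [heading=205, move]
Final: pos=(12.424,-3.719), heading=205, 2 segment(s) drawn
Segments drawn: 2

Answer: 2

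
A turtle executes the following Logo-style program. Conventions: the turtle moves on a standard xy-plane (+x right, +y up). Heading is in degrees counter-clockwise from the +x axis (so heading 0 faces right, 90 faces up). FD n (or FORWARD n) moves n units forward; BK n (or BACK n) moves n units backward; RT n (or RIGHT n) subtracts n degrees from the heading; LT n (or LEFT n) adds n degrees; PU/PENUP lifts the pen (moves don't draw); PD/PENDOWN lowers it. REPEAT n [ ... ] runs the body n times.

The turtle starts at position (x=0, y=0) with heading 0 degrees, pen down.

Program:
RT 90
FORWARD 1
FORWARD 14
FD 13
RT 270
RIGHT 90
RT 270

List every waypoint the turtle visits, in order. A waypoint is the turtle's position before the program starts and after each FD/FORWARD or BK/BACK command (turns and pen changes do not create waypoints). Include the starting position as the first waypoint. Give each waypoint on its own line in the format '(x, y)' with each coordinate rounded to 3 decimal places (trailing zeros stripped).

Executing turtle program step by step:
Start: pos=(0,0), heading=0, pen down
RT 90: heading 0 -> 270
FD 1: (0,0) -> (0,-1) [heading=270, draw]
FD 14: (0,-1) -> (0,-15) [heading=270, draw]
FD 13: (0,-15) -> (0,-28) [heading=270, draw]
RT 270: heading 270 -> 0
RT 90: heading 0 -> 270
RT 270: heading 270 -> 0
Final: pos=(0,-28), heading=0, 3 segment(s) drawn
Waypoints (4 total):
(0, 0)
(0, -1)
(0, -15)
(0, -28)

Answer: (0, 0)
(0, -1)
(0, -15)
(0, -28)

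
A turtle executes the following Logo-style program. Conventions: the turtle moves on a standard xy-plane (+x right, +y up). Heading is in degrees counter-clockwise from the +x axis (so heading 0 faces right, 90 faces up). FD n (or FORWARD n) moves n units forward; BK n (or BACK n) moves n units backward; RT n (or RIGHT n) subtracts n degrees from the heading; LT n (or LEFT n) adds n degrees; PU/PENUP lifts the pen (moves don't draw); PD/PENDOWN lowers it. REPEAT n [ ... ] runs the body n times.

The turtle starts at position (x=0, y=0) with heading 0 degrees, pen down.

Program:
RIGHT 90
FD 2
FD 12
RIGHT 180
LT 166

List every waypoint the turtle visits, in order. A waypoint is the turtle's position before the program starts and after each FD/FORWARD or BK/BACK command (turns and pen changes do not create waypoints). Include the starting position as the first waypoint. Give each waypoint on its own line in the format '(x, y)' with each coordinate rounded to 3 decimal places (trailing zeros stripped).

Executing turtle program step by step:
Start: pos=(0,0), heading=0, pen down
RT 90: heading 0 -> 270
FD 2: (0,0) -> (0,-2) [heading=270, draw]
FD 12: (0,-2) -> (0,-14) [heading=270, draw]
RT 180: heading 270 -> 90
LT 166: heading 90 -> 256
Final: pos=(0,-14), heading=256, 2 segment(s) drawn
Waypoints (3 total):
(0, 0)
(0, -2)
(0, -14)

Answer: (0, 0)
(0, -2)
(0, -14)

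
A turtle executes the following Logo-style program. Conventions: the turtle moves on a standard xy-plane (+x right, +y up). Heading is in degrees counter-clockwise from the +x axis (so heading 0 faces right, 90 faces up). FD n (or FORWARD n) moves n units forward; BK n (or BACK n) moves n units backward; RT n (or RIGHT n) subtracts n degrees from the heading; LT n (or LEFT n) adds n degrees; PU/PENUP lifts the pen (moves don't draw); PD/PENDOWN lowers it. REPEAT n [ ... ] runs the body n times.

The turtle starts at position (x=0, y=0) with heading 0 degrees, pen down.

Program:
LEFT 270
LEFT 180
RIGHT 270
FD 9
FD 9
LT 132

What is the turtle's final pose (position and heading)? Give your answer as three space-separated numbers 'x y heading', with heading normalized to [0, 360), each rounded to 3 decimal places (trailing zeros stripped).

Answer: -18 0 312

Derivation:
Executing turtle program step by step:
Start: pos=(0,0), heading=0, pen down
LT 270: heading 0 -> 270
LT 180: heading 270 -> 90
RT 270: heading 90 -> 180
FD 9: (0,0) -> (-9,0) [heading=180, draw]
FD 9: (-9,0) -> (-18,0) [heading=180, draw]
LT 132: heading 180 -> 312
Final: pos=(-18,0), heading=312, 2 segment(s) drawn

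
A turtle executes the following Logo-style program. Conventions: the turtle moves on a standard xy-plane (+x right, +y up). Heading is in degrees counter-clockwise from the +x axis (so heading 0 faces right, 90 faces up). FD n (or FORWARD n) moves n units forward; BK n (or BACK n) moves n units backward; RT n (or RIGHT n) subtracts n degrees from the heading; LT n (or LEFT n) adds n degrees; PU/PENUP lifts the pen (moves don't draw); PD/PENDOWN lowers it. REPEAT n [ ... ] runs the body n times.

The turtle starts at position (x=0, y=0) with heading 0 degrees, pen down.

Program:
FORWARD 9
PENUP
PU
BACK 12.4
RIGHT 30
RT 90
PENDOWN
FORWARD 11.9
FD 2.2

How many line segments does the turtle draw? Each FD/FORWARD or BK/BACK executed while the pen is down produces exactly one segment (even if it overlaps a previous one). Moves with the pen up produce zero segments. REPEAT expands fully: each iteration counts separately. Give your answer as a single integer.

Answer: 3

Derivation:
Executing turtle program step by step:
Start: pos=(0,0), heading=0, pen down
FD 9: (0,0) -> (9,0) [heading=0, draw]
PU: pen up
PU: pen up
BK 12.4: (9,0) -> (-3.4,0) [heading=0, move]
RT 30: heading 0 -> 330
RT 90: heading 330 -> 240
PD: pen down
FD 11.9: (-3.4,0) -> (-9.35,-10.306) [heading=240, draw]
FD 2.2: (-9.35,-10.306) -> (-10.45,-12.211) [heading=240, draw]
Final: pos=(-10.45,-12.211), heading=240, 3 segment(s) drawn
Segments drawn: 3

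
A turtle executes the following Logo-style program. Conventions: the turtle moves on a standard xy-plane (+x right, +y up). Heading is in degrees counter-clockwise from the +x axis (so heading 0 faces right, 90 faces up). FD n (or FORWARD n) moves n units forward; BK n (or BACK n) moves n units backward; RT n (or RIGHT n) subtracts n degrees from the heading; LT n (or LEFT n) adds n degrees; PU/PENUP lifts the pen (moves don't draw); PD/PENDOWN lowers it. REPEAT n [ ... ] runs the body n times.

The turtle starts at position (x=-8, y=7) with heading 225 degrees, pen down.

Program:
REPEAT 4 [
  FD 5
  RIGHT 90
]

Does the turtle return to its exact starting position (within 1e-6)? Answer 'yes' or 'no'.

Answer: yes

Derivation:
Executing turtle program step by step:
Start: pos=(-8,7), heading=225, pen down
REPEAT 4 [
  -- iteration 1/4 --
  FD 5: (-8,7) -> (-11.536,3.464) [heading=225, draw]
  RT 90: heading 225 -> 135
  -- iteration 2/4 --
  FD 5: (-11.536,3.464) -> (-15.071,7) [heading=135, draw]
  RT 90: heading 135 -> 45
  -- iteration 3/4 --
  FD 5: (-15.071,7) -> (-11.536,10.536) [heading=45, draw]
  RT 90: heading 45 -> 315
  -- iteration 4/4 --
  FD 5: (-11.536,10.536) -> (-8,7) [heading=315, draw]
  RT 90: heading 315 -> 225
]
Final: pos=(-8,7), heading=225, 4 segment(s) drawn

Start position: (-8, 7)
Final position: (-8, 7)
Distance = 0; < 1e-6 -> CLOSED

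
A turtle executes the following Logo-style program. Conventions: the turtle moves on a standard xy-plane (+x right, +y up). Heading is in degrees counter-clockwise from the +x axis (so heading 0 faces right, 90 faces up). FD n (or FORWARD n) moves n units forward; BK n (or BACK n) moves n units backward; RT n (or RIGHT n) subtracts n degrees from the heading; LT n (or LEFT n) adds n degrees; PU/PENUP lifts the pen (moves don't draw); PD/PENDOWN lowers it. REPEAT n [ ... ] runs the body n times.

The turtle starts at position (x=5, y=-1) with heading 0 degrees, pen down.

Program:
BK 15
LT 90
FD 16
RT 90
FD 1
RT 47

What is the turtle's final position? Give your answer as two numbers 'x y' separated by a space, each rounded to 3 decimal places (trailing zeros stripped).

Answer: -9 15

Derivation:
Executing turtle program step by step:
Start: pos=(5,-1), heading=0, pen down
BK 15: (5,-1) -> (-10,-1) [heading=0, draw]
LT 90: heading 0 -> 90
FD 16: (-10,-1) -> (-10,15) [heading=90, draw]
RT 90: heading 90 -> 0
FD 1: (-10,15) -> (-9,15) [heading=0, draw]
RT 47: heading 0 -> 313
Final: pos=(-9,15), heading=313, 3 segment(s) drawn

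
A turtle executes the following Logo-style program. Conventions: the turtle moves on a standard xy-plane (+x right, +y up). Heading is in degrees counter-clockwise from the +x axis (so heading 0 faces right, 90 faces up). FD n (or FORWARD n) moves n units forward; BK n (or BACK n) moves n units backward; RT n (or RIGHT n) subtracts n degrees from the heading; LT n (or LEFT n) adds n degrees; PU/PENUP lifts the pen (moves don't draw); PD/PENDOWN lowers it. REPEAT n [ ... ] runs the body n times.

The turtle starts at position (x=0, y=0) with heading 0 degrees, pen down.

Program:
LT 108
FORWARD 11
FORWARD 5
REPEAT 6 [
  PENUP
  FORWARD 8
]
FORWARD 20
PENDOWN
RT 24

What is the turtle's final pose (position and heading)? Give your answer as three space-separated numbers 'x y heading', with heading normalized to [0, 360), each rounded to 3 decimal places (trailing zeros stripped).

Answer: -25.957 79.889 84

Derivation:
Executing turtle program step by step:
Start: pos=(0,0), heading=0, pen down
LT 108: heading 0 -> 108
FD 11: (0,0) -> (-3.399,10.462) [heading=108, draw]
FD 5: (-3.399,10.462) -> (-4.944,15.217) [heading=108, draw]
REPEAT 6 [
  -- iteration 1/6 --
  PU: pen up
  FD 8: (-4.944,15.217) -> (-7.416,22.825) [heading=108, move]
  -- iteration 2/6 --
  PU: pen up
  FD 8: (-7.416,22.825) -> (-9.889,30.434) [heading=108, move]
  -- iteration 3/6 --
  PU: pen up
  FD 8: (-9.889,30.434) -> (-12.361,38.042) [heading=108, move]
  -- iteration 4/6 --
  PU: pen up
  FD 8: (-12.361,38.042) -> (-14.833,45.651) [heading=108, move]
  -- iteration 5/6 --
  PU: pen up
  FD 8: (-14.833,45.651) -> (-17.305,53.259) [heading=108, move]
  -- iteration 6/6 --
  PU: pen up
  FD 8: (-17.305,53.259) -> (-19.777,60.868) [heading=108, move]
]
FD 20: (-19.777,60.868) -> (-25.957,79.889) [heading=108, move]
PD: pen down
RT 24: heading 108 -> 84
Final: pos=(-25.957,79.889), heading=84, 2 segment(s) drawn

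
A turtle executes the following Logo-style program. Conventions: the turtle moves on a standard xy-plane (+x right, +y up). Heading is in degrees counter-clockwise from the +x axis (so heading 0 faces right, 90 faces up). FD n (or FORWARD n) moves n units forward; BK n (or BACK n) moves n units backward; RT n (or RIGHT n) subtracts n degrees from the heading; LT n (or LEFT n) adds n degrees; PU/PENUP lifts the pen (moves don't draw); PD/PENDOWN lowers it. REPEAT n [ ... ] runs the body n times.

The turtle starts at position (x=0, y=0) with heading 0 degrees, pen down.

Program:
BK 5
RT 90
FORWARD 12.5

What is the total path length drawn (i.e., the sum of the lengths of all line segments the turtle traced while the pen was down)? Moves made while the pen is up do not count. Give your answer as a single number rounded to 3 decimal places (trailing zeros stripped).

Answer: 17.5

Derivation:
Executing turtle program step by step:
Start: pos=(0,0), heading=0, pen down
BK 5: (0,0) -> (-5,0) [heading=0, draw]
RT 90: heading 0 -> 270
FD 12.5: (-5,0) -> (-5,-12.5) [heading=270, draw]
Final: pos=(-5,-12.5), heading=270, 2 segment(s) drawn

Segment lengths:
  seg 1: (0,0) -> (-5,0), length = 5
  seg 2: (-5,0) -> (-5,-12.5), length = 12.5
Total = 17.5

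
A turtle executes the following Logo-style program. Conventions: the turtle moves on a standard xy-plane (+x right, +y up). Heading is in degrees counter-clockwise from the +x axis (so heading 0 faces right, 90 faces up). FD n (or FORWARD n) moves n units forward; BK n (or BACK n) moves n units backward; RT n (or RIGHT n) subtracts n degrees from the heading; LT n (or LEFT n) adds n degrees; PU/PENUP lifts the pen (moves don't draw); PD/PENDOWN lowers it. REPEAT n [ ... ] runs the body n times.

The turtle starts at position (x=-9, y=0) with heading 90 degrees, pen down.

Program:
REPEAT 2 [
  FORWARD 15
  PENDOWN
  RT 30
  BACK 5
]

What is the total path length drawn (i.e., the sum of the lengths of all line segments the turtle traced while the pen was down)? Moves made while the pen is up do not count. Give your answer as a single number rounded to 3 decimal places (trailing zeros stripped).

Executing turtle program step by step:
Start: pos=(-9,0), heading=90, pen down
REPEAT 2 [
  -- iteration 1/2 --
  FD 15: (-9,0) -> (-9,15) [heading=90, draw]
  PD: pen down
  RT 30: heading 90 -> 60
  BK 5: (-9,15) -> (-11.5,10.67) [heading=60, draw]
  -- iteration 2/2 --
  FD 15: (-11.5,10.67) -> (-4,23.66) [heading=60, draw]
  PD: pen down
  RT 30: heading 60 -> 30
  BK 5: (-4,23.66) -> (-8.33,21.16) [heading=30, draw]
]
Final: pos=(-8.33,21.16), heading=30, 4 segment(s) drawn

Segment lengths:
  seg 1: (-9,0) -> (-9,15), length = 15
  seg 2: (-9,15) -> (-11.5,10.67), length = 5
  seg 3: (-11.5,10.67) -> (-4,23.66), length = 15
  seg 4: (-4,23.66) -> (-8.33,21.16), length = 5
Total = 40

Answer: 40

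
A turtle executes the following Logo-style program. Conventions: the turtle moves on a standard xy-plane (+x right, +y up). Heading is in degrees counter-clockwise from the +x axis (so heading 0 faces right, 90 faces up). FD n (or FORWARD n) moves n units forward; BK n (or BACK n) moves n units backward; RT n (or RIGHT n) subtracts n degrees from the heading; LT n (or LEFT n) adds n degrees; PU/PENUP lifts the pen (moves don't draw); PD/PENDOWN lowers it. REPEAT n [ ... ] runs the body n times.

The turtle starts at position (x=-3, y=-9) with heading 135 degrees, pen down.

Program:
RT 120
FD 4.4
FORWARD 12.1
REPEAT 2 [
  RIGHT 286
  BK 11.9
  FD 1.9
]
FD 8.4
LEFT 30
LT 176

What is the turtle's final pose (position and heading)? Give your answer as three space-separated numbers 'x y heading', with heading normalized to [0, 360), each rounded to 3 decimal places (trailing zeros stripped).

Answer: 14.293 -15.196 9

Derivation:
Executing turtle program step by step:
Start: pos=(-3,-9), heading=135, pen down
RT 120: heading 135 -> 15
FD 4.4: (-3,-9) -> (1.25,-7.861) [heading=15, draw]
FD 12.1: (1.25,-7.861) -> (12.938,-4.729) [heading=15, draw]
REPEAT 2 [
  -- iteration 1/2 --
  RT 286: heading 15 -> 89
  BK 11.9: (12.938,-4.729) -> (12.73,-16.628) [heading=89, draw]
  FD 1.9: (12.73,-16.628) -> (12.763,-14.728) [heading=89, draw]
  -- iteration 2/2 --
  RT 286: heading 89 -> 163
  BK 11.9: (12.763,-14.728) -> (24.143,-18.207) [heading=163, draw]
  FD 1.9: (24.143,-18.207) -> (22.326,-17.652) [heading=163, draw]
]
FD 8.4: (22.326,-17.652) -> (14.293,-15.196) [heading=163, draw]
LT 30: heading 163 -> 193
LT 176: heading 193 -> 9
Final: pos=(14.293,-15.196), heading=9, 7 segment(s) drawn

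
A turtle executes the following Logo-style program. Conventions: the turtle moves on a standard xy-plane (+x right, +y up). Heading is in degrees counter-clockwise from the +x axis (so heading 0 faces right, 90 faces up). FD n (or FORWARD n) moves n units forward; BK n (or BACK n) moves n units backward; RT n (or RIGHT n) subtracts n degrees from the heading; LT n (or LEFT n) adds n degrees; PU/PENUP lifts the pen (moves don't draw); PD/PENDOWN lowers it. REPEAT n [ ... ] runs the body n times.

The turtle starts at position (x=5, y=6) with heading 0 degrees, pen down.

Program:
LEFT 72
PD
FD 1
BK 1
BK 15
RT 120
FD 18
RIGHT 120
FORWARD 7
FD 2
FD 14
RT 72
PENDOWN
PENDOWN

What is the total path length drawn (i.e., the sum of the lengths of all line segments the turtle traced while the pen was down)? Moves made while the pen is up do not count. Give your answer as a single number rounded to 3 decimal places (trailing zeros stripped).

Answer: 58

Derivation:
Executing turtle program step by step:
Start: pos=(5,6), heading=0, pen down
LT 72: heading 0 -> 72
PD: pen down
FD 1: (5,6) -> (5.309,6.951) [heading=72, draw]
BK 1: (5.309,6.951) -> (5,6) [heading=72, draw]
BK 15: (5,6) -> (0.365,-8.266) [heading=72, draw]
RT 120: heading 72 -> 312
FD 18: (0.365,-8.266) -> (12.409,-21.642) [heading=312, draw]
RT 120: heading 312 -> 192
FD 7: (12.409,-21.642) -> (5.562,-23.098) [heading=192, draw]
FD 2: (5.562,-23.098) -> (3.606,-23.514) [heading=192, draw]
FD 14: (3.606,-23.514) -> (-10.088,-26.424) [heading=192, draw]
RT 72: heading 192 -> 120
PD: pen down
PD: pen down
Final: pos=(-10.088,-26.424), heading=120, 7 segment(s) drawn

Segment lengths:
  seg 1: (5,6) -> (5.309,6.951), length = 1
  seg 2: (5.309,6.951) -> (5,6), length = 1
  seg 3: (5,6) -> (0.365,-8.266), length = 15
  seg 4: (0.365,-8.266) -> (12.409,-21.642), length = 18
  seg 5: (12.409,-21.642) -> (5.562,-23.098), length = 7
  seg 6: (5.562,-23.098) -> (3.606,-23.514), length = 2
  seg 7: (3.606,-23.514) -> (-10.088,-26.424), length = 14
Total = 58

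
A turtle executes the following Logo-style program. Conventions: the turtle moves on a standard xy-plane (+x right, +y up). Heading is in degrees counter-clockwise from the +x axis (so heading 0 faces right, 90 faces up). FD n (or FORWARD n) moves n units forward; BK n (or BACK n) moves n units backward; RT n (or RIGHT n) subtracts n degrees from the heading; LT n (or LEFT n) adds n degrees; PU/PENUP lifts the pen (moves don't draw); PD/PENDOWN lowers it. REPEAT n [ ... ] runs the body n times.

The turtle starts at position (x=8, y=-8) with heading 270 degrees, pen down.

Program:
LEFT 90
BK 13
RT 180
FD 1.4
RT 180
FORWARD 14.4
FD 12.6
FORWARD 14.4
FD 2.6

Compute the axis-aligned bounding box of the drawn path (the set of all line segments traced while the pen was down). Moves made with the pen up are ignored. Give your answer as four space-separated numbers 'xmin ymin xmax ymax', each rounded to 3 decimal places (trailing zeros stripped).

Executing turtle program step by step:
Start: pos=(8,-8), heading=270, pen down
LT 90: heading 270 -> 0
BK 13: (8,-8) -> (-5,-8) [heading=0, draw]
RT 180: heading 0 -> 180
FD 1.4: (-5,-8) -> (-6.4,-8) [heading=180, draw]
RT 180: heading 180 -> 0
FD 14.4: (-6.4,-8) -> (8,-8) [heading=0, draw]
FD 12.6: (8,-8) -> (20.6,-8) [heading=0, draw]
FD 14.4: (20.6,-8) -> (35,-8) [heading=0, draw]
FD 2.6: (35,-8) -> (37.6,-8) [heading=0, draw]
Final: pos=(37.6,-8), heading=0, 6 segment(s) drawn

Segment endpoints: x in {-6.4, -5, 8, 20.6, 35, 37.6}, y in {-8, -8}
xmin=-6.4, ymin=-8, xmax=37.6, ymax=-8

Answer: -6.4 -8 37.6 -8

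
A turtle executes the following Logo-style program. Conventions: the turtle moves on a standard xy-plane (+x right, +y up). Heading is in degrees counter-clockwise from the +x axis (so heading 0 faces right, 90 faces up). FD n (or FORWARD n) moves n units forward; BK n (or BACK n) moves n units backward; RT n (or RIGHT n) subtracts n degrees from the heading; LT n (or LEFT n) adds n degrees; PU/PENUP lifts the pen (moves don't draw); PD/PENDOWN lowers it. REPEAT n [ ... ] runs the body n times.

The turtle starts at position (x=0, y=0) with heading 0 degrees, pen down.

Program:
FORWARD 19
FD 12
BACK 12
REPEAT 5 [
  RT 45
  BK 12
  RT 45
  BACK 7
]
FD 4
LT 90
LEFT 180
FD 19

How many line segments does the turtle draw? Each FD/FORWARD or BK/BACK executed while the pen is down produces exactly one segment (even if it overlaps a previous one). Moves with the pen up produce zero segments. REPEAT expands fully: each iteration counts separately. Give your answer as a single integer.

Executing turtle program step by step:
Start: pos=(0,0), heading=0, pen down
FD 19: (0,0) -> (19,0) [heading=0, draw]
FD 12: (19,0) -> (31,0) [heading=0, draw]
BK 12: (31,0) -> (19,0) [heading=0, draw]
REPEAT 5 [
  -- iteration 1/5 --
  RT 45: heading 0 -> 315
  BK 12: (19,0) -> (10.515,8.485) [heading=315, draw]
  RT 45: heading 315 -> 270
  BK 7: (10.515,8.485) -> (10.515,15.485) [heading=270, draw]
  -- iteration 2/5 --
  RT 45: heading 270 -> 225
  BK 12: (10.515,15.485) -> (19,23.971) [heading=225, draw]
  RT 45: heading 225 -> 180
  BK 7: (19,23.971) -> (26,23.971) [heading=180, draw]
  -- iteration 3/5 --
  RT 45: heading 180 -> 135
  BK 12: (26,23.971) -> (34.485,15.485) [heading=135, draw]
  RT 45: heading 135 -> 90
  BK 7: (34.485,15.485) -> (34.485,8.485) [heading=90, draw]
  -- iteration 4/5 --
  RT 45: heading 90 -> 45
  BK 12: (34.485,8.485) -> (26,0) [heading=45, draw]
  RT 45: heading 45 -> 0
  BK 7: (26,0) -> (19,0) [heading=0, draw]
  -- iteration 5/5 --
  RT 45: heading 0 -> 315
  BK 12: (19,0) -> (10.515,8.485) [heading=315, draw]
  RT 45: heading 315 -> 270
  BK 7: (10.515,8.485) -> (10.515,15.485) [heading=270, draw]
]
FD 4: (10.515,15.485) -> (10.515,11.485) [heading=270, draw]
LT 90: heading 270 -> 0
LT 180: heading 0 -> 180
FD 19: (10.515,11.485) -> (-8.485,11.485) [heading=180, draw]
Final: pos=(-8.485,11.485), heading=180, 15 segment(s) drawn
Segments drawn: 15

Answer: 15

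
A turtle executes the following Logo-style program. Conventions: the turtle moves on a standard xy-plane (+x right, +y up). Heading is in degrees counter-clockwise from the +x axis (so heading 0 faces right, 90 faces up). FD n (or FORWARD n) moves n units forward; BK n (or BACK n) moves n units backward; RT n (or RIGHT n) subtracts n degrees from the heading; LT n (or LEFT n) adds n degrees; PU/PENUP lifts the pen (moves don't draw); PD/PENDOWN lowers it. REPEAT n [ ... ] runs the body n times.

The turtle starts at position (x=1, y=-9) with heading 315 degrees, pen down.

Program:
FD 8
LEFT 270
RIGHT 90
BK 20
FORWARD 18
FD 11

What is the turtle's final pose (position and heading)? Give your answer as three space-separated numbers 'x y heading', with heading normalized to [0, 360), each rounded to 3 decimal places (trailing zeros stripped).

Executing turtle program step by step:
Start: pos=(1,-9), heading=315, pen down
FD 8: (1,-9) -> (6.657,-14.657) [heading=315, draw]
LT 270: heading 315 -> 225
RT 90: heading 225 -> 135
BK 20: (6.657,-14.657) -> (20.799,-28.799) [heading=135, draw]
FD 18: (20.799,-28.799) -> (8.071,-16.071) [heading=135, draw]
FD 11: (8.071,-16.071) -> (0.293,-8.293) [heading=135, draw]
Final: pos=(0.293,-8.293), heading=135, 4 segment(s) drawn

Answer: 0.293 -8.293 135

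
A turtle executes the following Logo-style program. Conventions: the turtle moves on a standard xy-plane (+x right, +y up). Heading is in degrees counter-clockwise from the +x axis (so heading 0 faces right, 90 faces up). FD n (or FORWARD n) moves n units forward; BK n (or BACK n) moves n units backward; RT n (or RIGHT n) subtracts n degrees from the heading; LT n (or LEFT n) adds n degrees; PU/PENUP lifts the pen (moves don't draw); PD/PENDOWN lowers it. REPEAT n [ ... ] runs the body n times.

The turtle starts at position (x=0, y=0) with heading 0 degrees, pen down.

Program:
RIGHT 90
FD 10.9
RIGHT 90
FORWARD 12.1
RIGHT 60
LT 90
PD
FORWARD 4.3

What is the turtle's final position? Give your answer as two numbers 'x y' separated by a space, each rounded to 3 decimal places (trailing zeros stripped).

Answer: -15.824 -13.05

Derivation:
Executing turtle program step by step:
Start: pos=(0,0), heading=0, pen down
RT 90: heading 0 -> 270
FD 10.9: (0,0) -> (0,-10.9) [heading=270, draw]
RT 90: heading 270 -> 180
FD 12.1: (0,-10.9) -> (-12.1,-10.9) [heading=180, draw]
RT 60: heading 180 -> 120
LT 90: heading 120 -> 210
PD: pen down
FD 4.3: (-12.1,-10.9) -> (-15.824,-13.05) [heading=210, draw]
Final: pos=(-15.824,-13.05), heading=210, 3 segment(s) drawn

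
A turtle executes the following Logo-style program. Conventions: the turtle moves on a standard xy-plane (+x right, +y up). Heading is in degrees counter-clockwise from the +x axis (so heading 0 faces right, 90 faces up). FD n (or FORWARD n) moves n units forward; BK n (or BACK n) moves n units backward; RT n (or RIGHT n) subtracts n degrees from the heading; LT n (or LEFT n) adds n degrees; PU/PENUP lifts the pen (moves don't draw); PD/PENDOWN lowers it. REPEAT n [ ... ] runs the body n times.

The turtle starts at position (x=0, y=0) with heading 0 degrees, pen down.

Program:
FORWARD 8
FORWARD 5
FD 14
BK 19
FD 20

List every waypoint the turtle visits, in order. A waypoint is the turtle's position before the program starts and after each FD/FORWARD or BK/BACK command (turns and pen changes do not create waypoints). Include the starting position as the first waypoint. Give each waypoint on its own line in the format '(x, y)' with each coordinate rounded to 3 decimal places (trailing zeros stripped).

Executing turtle program step by step:
Start: pos=(0,0), heading=0, pen down
FD 8: (0,0) -> (8,0) [heading=0, draw]
FD 5: (8,0) -> (13,0) [heading=0, draw]
FD 14: (13,0) -> (27,0) [heading=0, draw]
BK 19: (27,0) -> (8,0) [heading=0, draw]
FD 20: (8,0) -> (28,0) [heading=0, draw]
Final: pos=(28,0), heading=0, 5 segment(s) drawn
Waypoints (6 total):
(0, 0)
(8, 0)
(13, 0)
(27, 0)
(8, 0)
(28, 0)

Answer: (0, 0)
(8, 0)
(13, 0)
(27, 0)
(8, 0)
(28, 0)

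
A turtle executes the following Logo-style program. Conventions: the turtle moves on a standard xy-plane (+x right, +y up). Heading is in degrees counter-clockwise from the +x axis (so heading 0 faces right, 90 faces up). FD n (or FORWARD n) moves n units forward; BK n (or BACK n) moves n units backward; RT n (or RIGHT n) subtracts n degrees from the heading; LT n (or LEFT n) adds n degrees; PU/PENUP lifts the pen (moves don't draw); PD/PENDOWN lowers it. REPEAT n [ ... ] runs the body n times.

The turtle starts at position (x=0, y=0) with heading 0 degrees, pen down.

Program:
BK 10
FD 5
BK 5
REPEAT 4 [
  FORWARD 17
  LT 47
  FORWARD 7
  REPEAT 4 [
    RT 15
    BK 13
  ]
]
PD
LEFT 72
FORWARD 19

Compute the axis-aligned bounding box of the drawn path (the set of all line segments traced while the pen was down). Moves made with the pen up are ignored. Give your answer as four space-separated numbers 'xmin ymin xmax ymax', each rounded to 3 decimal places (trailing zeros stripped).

Executing turtle program step by step:
Start: pos=(0,0), heading=0, pen down
BK 10: (0,0) -> (-10,0) [heading=0, draw]
FD 5: (-10,0) -> (-5,0) [heading=0, draw]
BK 5: (-5,0) -> (-10,0) [heading=0, draw]
REPEAT 4 [
  -- iteration 1/4 --
  FD 17: (-10,0) -> (7,0) [heading=0, draw]
  LT 47: heading 0 -> 47
  FD 7: (7,0) -> (11.774,5.119) [heading=47, draw]
  REPEAT 4 [
    -- iteration 1/4 --
    RT 15: heading 47 -> 32
    BK 13: (11.774,5.119) -> (0.749,-1.769) [heading=32, draw]
    -- iteration 2/4 --
    RT 15: heading 32 -> 17
    BK 13: (0.749,-1.769) -> (-11.683,-5.57) [heading=17, draw]
    -- iteration 3/4 --
    RT 15: heading 17 -> 2
    BK 13: (-11.683,-5.57) -> (-24.675,-6.024) [heading=2, draw]
    -- iteration 4/4 --
    RT 15: heading 2 -> 347
    BK 13: (-24.675,-6.024) -> (-37.341,-3.1) [heading=347, draw]
  ]
  -- iteration 2/4 --
  FD 17: (-37.341,-3.1) -> (-20.777,-6.924) [heading=347, draw]
  LT 47: heading 347 -> 34
  FD 7: (-20.777,-6.924) -> (-14.974,-3.009) [heading=34, draw]
  REPEAT 4 [
    -- iteration 1/4 --
    RT 15: heading 34 -> 19
    BK 13: (-14.974,-3.009) -> (-27.266,-7.242) [heading=19, draw]
    -- iteration 2/4 --
    RT 15: heading 19 -> 4
    BK 13: (-27.266,-7.242) -> (-40.234,-8.149) [heading=4, draw]
    -- iteration 3/4 --
    RT 15: heading 4 -> 349
    BK 13: (-40.234,-8.149) -> (-52.995,-5.668) [heading=349, draw]
    -- iteration 4/4 --
    RT 15: heading 349 -> 334
    BK 13: (-52.995,-5.668) -> (-64.679,0.031) [heading=334, draw]
  ]
  -- iteration 3/4 --
  FD 17: (-64.679,0.031) -> (-49.4,-7.422) [heading=334, draw]
  LT 47: heading 334 -> 21
  FD 7: (-49.4,-7.422) -> (-42.865,-4.913) [heading=21, draw]
  REPEAT 4 [
    -- iteration 1/4 --
    RT 15: heading 21 -> 6
    BK 13: (-42.865,-4.913) -> (-55.794,-6.272) [heading=6, draw]
    -- iteration 2/4 --
    RT 15: heading 6 -> 351
    BK 13: (-55.794,-6.272) -> (-68.634,-4.238) [heading=351, draw]
    -- iteration 3/4 --
    RT 15: heading 351 -> 336
    BK 13: (-68.634,-4.238) -> (-80.51,1.049) [heading=336, draw]
    -- iteration 4/4 --
    RT 15: heading 336 -> 321
    BK 13: (-80.51,1.049) -> (-90.613,9.23) [heading=321, draw]
  ]
  -- iteration 4/4 --
  FD 17: (-90.613,9.23) -> (-77.401,-1.468) [heading=321, draw]
  LT 47: heading 321 -> 8
  FD 7: (-77.401,-1.468) -> (-70.469,-0.494) [heading=8, draw]
  REPEAT 4 [
    -- iteration 1/4 --
    RT 15: heading 8 -> 353
    BK 13: (-70.469,-0.494) -> (-83.372,1.091) [heading=353, draw]
    -- iteration 2/4 --
    RT 15: heading 353 -> 338
    BK 13: (-83.372,1.091) -> (-95.426,5.96) [heading=338, draw]
    -- iteration 3/4 --
    RT 15: heading 338 -> 323
    BK 13: (-95.426,5.96) -> (-105.808,13.784) [heading=323, draw]
    -- iteration 4/4 --
    RT 15: heading 323 -> 308
    BK 13: (-105.808,13.784) -> (-113.812,24.028) [heading=308, draw]
  ]
]
PD: pen down
LT 72: heading 308 -> 20
FD 19: (-113.812,24.028) -> (-95.957,30.527) [heading=20, draw]
Final: pos=(-95.957,30.527), heading=20, 28 segment(s) drawn

Segment endpoints: x in {-113.812, -105.808, -95.957, -95.426, -90.613, -83.372, -80.51, -77.401, -70.469, -68.634, -64.679, -55.794, -52.995, -49.4, -42.865, -40.234, -37.341, -27.266, -24.675, -20.777, -14.974, -11.683, -10, -5, 0, 0.749, 7, 11.774}, y in {-8.149, -7.422, -7.242, -6.924, -6.272, -6.024, -5.668, -5.57, -4.913, -4.238, -3.1, -3.009, -1.769, -1.468, -0.494, 0, 0.031, 1.049, 1.091, 5.119, 5.96, 9.23, 13.784, 24.028, 30.527}
xmin=-113.812, ymin=-8.149, xmax=11.774, ymax=30.527

Answer: -113.812 -8.149 11.774 30.527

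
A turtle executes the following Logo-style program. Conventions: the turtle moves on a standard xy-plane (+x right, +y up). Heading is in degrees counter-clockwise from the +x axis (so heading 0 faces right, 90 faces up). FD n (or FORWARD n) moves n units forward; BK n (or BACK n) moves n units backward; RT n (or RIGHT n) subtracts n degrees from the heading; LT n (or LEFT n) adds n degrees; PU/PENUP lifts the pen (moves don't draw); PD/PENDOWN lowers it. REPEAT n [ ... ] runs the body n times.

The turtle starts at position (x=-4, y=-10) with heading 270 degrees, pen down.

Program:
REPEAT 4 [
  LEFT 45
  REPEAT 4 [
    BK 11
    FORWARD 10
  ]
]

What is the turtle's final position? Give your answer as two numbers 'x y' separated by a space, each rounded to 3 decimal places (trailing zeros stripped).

Answer: -13.657 -14

Derivation:
Executing turtle program step by step:
Start: pos=(-4,-10), heading=270, pen down
REPEAT 4 [
  -- iteration 1/4 --
  LT 45: heading 270 -> 315
  REPEAT 4 [
    -- iteration 1/4 --
    BK 11: (-4,-10) -> (-11.778,-2.222) [heading=315, draw]
    FD 10: (-11.778,-2.222) -> (-4.707,-9.293) [heading=315, draw]
    -- iteration 2/4 --
    BK 11: (-4.707,-9.293) -> (-12.485,-1.515) [heading=315, draw]
    FD 10: (-12.485,-1.515) -> (-5.414,-8.586) [heading=315, draw]
    -- iteration 3/4 --
    BK 11: (-5.414,-8.586) -> (-13.192,-0.808) [heading=315, draw]
    FD 10: (-13.192,-0.808) -> (-6.121,-7.879) [heading=315, draw]
    -- iteration 4/4 --
    BK 11: (-6.121,-7.879) -> (-13.899,-0.101) [heading=315, draw]
    FD 10: (-13.899,-0.101) -> (-6.828,-7.172) [heading=315, draw]
  ]
  -- iteration 2/4 --
  LT 45: heading 315 -> 0
  REPEAT 4 [
    -- iteration 1/4 --
    BK 11: (-6.828,-7.172) -> (-17.828,-7.172) [heading=0, draw]
    FD 10: (-17.828,-7.172) -> (-7.828,-7.172) [heading=0, draw]
    -- iteration 2/4 --
    BK 11: (-7.828,-7.172) -> (-18.828,-7.172) [heading=0, draw]
    FD 10: (-18.828,-7.172) -> (-8.828,-7.172) [heading=0, draw]
    -- iteration 3/4 --
    BK 11: (-8.828,-7.172) -> (-19.828,-7.172) [heading=0, draw]
    FD 10: (-19.828,-7.172) -> (-9.828,-7.172) [heading=0, draw]
    -- iteration 4/4 --
    BK 11: (-9.828,-7.172) -> (-20.828,-7.172) [heading=0, draw]
    FD 10: (-20.828,-7.172) -> (-10.828,-7.172) [heading=0, draw]
  ]
  -- iteration 3/4 --
  LT 45: heading 0 -> 45
  REPEAT 4 [
    -- iteration 1/4 --
    BK 11: (-10.828,-7.172) -> (-18.607,-14.95) [heading=45, draw]
    FD 10: (-18.607,-14.95) -> (-11.536,-7.879) [heading=45, draw]
    -- iteration 2/4 --
    BK 11: (-11.536,-7.879) -> (-19.314,-15.657) [heading=45, draw]
    FD 10: (-19.314,-15.657) -> (-12.243,-8.586) [heading=45, draw]
    -- iteration 3/4 --
    BK 11: (-12.243,-8.586) -> (-20.021,-16.364) [heading=45, draw]
    FD 10: (-20.021,-16.364) -> (-12.95,-9.293) [heading=45, draw]
    -- iteration 4/4 --
    BK 11: (-12.95,-9.293) -> (-20.728,-17.071) [heading=45, draw]
    FD 10: (-20.728,-17.071) -> (-13.657,-10) [heading=45, draw]
  ]
  -- iteration 4/4 --
  LT 45: heading 45 -> 90
  REPEAT 4 [
    -- iteration 1/4 --
    BK 11: (-13.657,-10) -> (-13.657,-21) [heading=90, draw]
    FD 10: (-13.657,-21) -> (-13.657,-11) [heading=90, draw]
    -- iteration 2/4 --
    BK 11: (-13.657,-11) -> (-13.657,-22) [heading=90, draw]
    FD 10: (-13.657,-22) -> (-13.657,-12) [heading=90, draw]
    -- iteration 3/4 --
    BK 11: (-13.657,-12) -> (-13.657,-23) [heading=90, draw]
    FD 10: (-13.657,-23) -> (-13.657,-13) [heading=90, draw]
    -- iteration 4/4 --
    BK 11: (-13.657,-13) -> (-13.657,-24) [heading=90, draw]
    FD 10: (-13.657,-24) -> (-13.657,-14) [heading=90, draw]
  ]
]
Final: pos=(-13.657,-14), heading=90, 32 segment(s) drawn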